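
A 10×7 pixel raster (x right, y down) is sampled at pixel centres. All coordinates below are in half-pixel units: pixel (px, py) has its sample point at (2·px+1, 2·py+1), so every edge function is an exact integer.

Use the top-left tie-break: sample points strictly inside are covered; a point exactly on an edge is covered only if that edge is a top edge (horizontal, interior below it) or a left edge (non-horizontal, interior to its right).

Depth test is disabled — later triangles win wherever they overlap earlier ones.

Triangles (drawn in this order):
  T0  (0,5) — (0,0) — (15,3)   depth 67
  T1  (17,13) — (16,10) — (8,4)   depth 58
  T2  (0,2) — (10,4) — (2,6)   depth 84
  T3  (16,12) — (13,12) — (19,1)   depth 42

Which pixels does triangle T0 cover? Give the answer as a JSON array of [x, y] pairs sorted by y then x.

T0:
  2·area = 75
  edge (0, 5)→(0, 0): d=(0,-5) top-left  bias=+0
  edge (0, 0)→(15, 3): d=(15,3) right/bottom  bias=-1
  edge (15, 3)→(0, 5): d=(-15,2) right/bottom  bias=-1
    (0,0)@(1, 1): e=[5,12,58] → X
    (1,0)@(3, 1): e=[15,6,54] → X
    (2,0)@(5, 1): e=[25,0,50] → .  [on edge]
    (0,1)@(1, 3): e=[5,42,28] → X
    (2,1)@(5, 3): e=[25,30,20] → X
    (3,1)@(7, 3): e=[35,24,16] → X
    (4,1)@(9, 3): e=[45,18,12] → X
    (5,1)@(11, 3): e=[55,12,8] → X
    (6,1)@(13, 3): e=[65,6,4] → X
    (7,1)@(15, 3): e=[75,0,0] → .  [on edge]
    (0,2)@(1, 5): e=[5,72,-2] → .
    (1,2)@(3, 5): e=[15,66,-6] → .
  covered (9 px):
    X X . . . . . . . .
    X X X X X X X . . .
    . . . . . . . . . .
    . . . . . . . . . .
    . . . . . . . . . .
    . . . . . . . . . .
    . . . . . . . . . .
T1:
  2·area = 18  (B↔C swapped to make it positive)
  edge (17, 13)→(8, 4): d=(-9,-9) top-left  bias=+0
  edge (8, 4)→(16, 10): d=(8,6) right/bottom  bias=-1
  edge (16, 10)→(17, 13): d=(1,3) right/bottom  bias=-1
    (2,0)@(5, 1): e=[0,-6,24] → .  [on edge]
    (6,0)@(13, 1): e=[72,-54,0] → .  [on edge]
    (3,1)@(7, 3): e=[0,-2,20] → .  [on edge]
    (4,2)@(9, 5): e=[0,2,16] → X  [on edge]
    (5,2)@(11, 5): e=[18,-10,10] → .
    (4,3)@(9, 7): e=[-18,18,18] → .
    (5,3)@(11, 7): e=[0,6,12] → X  [on edge]
    (6,3)@(13, 7): e=[18,-6,6] → .
    (7,3)@(15, 7): e=[36,-18,0] → .  [on edge]
    (5,4)@(11, 9): e=[-18,22,14] → .
    (6,4)@(13, 9): e=[0,10,8] → X  [on edge]
    (7,4)@(15, 9): e=[18,-2,2] → .
    (7,5)@(15, 11): e=[0,14,4] → X  [on edge]
    (8,6)@(17, 13): e=[0,18,0] → .  [on edge]
  covered (4 px):
    . . . . . . . . . .
    . . . . . . . . . .
    . . . . X . . . . .
    . . . . . X . . . .
    . . . . . . X . . .
    . . . . . . . X . .
    . . . . . . . . . .
T2:
  2·area = 36
  edge (0, 2)→(10, 4): d=(10,2) right/bottom  bias=-1
  edge (10, 4)→(2, 6): d=(-8,2) right/bottom  bias=-1
  edge (2, 6)→(0, 2): d=(-2,-4) top-left  bias=+0
    (0,1)@(1, 3): e=[8,26,2] → X
    (1,1)@(3, 3): e=[4,22,10] → X
    (2,1)@(5, 3): e=[0,18,18] → .  [on edge]
    (0,2)@(1, 5): e=[28,10,-2] → .
    (1,2)@(3, 5): e=[24,6,6] → X
    (2,2)@(5, 5): e=[20,2,14] → X
    (3,2)@(7, 5): e=[16,-2,22] → .
    (7,2)@(15, 5): e=[0,-18,54] → .  [on edge]
    (1,3)@(3, 7): e=[44,-10,2] → .
    (2,3)@(5, 7): e=[40,-14,10] → .
  covered (4 px):
    . . . . . . . . . .
    X X . . . . . . . .
    . X X . . . . . . .
    . . . . . . . . . .
    . . . . . . . . . .
    . . . . . . . . . .
    . . . . . . . . . .
T3:
  2·area = 33
  edge (16, 12)→(13, 12): d=(-3,0) right/bottom  bias=-1
  edge (13, 12)→(19, 1): d=(6,-11) top-left  bias=+0
  edge (19, 1)→(16, 12): d=(-3,11) right/bottom  bias=-1
    (9,0)@(19, 1): e=[33,0,0] → .  [on edge]
    (8,2)@(17, 5): e=[21,2,10] → X
    (9,2)@(19, 5): e=[21,24,-12] → .
    (8,3)@(17, 7): e=[15,14,4] → X
    (9,3)@(19, 7): e=[15,36,-18] → .
    (7,4)@(15, 9): e=[9,4,20] → X
    (8,4)@(17, 9): e=[9,26,-2] → .
    (7,5)@(15, 11): e=[3,16,14] → X
    (8,5)@(17, 11): e=[3,38,-8] → .
    (7,6)@(15, 13): e=[-3,28,8] → .
  covered (4 px):
    . . . . . . . . . .
    . . . . . . . . . .
    . . . . . . . . X .
    . . . . . . . . X .
    . . . . . . . X . .
    . . . . . . . X . .
    . . . . . . . . . .

Final: [[0,0],[1,0],[0,1],[1,1],[2,1],[3,1],[4,1],[5,1],[6,1]]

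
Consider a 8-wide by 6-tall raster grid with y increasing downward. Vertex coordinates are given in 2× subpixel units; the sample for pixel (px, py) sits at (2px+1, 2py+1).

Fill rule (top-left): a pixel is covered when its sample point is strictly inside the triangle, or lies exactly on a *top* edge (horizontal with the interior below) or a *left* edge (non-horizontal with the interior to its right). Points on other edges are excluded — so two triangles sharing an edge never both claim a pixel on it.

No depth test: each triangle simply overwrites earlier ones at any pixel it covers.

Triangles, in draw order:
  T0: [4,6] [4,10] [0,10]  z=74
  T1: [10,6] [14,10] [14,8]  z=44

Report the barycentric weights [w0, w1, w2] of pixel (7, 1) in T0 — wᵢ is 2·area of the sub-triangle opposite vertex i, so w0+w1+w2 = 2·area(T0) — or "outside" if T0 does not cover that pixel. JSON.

T0:
  2·area = 16
  edge (4, 6)→(4, 10): d=(0,4) right/bottom  bias=-1
  edge (4, 10)→(0, 10): d=(-4,0) right/bottom  bias=-1
  edge (0, 10)→(4, 6): d=(4,-4) top-left  bias=+0
    (4,0)@(9, 1): e=[-20,36,0] → ·  [on edge]
    (3,1)@(7, 3): e=[-12,28,0] → ·  [on edge]
    (2,2)@(5, 5): e=[-4,20,0] → ·  [on edge]
    (1,3)@(3, 7): e=[4,12,0] → █  [on edge]
    (2,3)@(5, 7): e=[-4,12,8] → ·
    (0,4)@(1, 9): e=[12,4,0] → █  [on edge]
    (2,4)@(5, 9): e=[-4,4,16] → ·
    (0,5)@(1, 11): e=[12,-4,8] → ·
    (1,5)@(3, 11): e=[4,-4,16] → ·
  covered (3 px):
    · · · · · · · ·
    · · · · · · · ·
    · · · · · · · ·
    · █ · · · · · ·
    █ █ · · · · · ·
    · · · · · · · ·
T1:
  2·area = 8  (B↔C swapped to make it positive)
  edge (10, 6)→(14, 8): d=(4,2) right/bottom  bias=-1
  edge (14, 8)→(14, 10): d=(0,2) right/bottom  bias=-1
  edge (14, 10)→(10, 6): d=(-4,-4) top-left  bias=+0
    (2,0)@(5, 1): e=[-10,18,0] → ·  [on edge]
    (3,1)@(7, 3): e=[-6,14,0] → ·  [on edge]
    (4,2)@(9, 5): e=[-2,10,0] → ·  [on edge]
    (5,3)@(11, 7): e=[2,6,0] → █  [on edge]
    (6,3)@(13, 7): e=[-2,2,8] → ·
    (5,4)@(11, 9): e=[10,6,-8] → ·
    (6,4)@(13, 9): e=[6,2,0] → █  [on edge]
    (7,4)@(15, 9): e=[2,-2,8] → ·
    (6,5)@(13, 11): e=[14,2,-8] → ·
    (7,5)@(15, 11): e=[10,-2,0] → ·  [on edge]
  covered (2 px):
    · · · · · · · ·
    · · · · · · · ·
    · · · · · · · ·
    · · · · · █ · ·
    · · · · · · █ ·
    · · · · · · · ·

Final: "outside"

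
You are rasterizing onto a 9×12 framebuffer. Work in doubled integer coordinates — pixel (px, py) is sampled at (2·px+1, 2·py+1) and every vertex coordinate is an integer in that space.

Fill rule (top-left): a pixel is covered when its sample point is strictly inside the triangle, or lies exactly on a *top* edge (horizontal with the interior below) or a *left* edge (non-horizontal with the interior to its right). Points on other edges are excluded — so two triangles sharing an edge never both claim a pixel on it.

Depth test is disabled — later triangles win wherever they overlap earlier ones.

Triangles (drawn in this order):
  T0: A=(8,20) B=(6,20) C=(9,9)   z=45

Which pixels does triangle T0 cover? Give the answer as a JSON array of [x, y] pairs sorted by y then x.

T0:
  2·area = 22
  edge (8, 20)→(6, 20): d=(-2,0) right/bottom  bias=-1
  edge (6, 20)→(9, 9): d=(3,-11) top-left  bias=+0
  edge (9, 9)→(8, 20): d=(-1,11) right/bottom  bias=-1
    (4,4)@(9, 9): e=[22,0,0] → ·  [on edge]
    (3,8)@(7, 17): e=[6,2,14] → █
    (4,8)@(9, 17): e=[6,24,-8] → ·
    (3,9)@(7, 19): e=[2,8,12] → █
    (4,9)@(9, 19): e=[2,30,-10] → ·
    (3,10)@(7, 21): e=[-2,14,10] → ·
  covered (2 px):
    · · · · · · · · ·
    · · · · · · · · ·
    · · · · · · · · ·
    · · · · · · · · ·
    · · · · · · · · ·
    · · · · · · · · ·
    · · · · · · · · ·
    · · · · · · · · ·
    · · · █ · · · · ·
    · · · █ · · · · ·
    · · · · · · · · ·
    · · · · · · · · ·

Final: [[3,8],[3,9]]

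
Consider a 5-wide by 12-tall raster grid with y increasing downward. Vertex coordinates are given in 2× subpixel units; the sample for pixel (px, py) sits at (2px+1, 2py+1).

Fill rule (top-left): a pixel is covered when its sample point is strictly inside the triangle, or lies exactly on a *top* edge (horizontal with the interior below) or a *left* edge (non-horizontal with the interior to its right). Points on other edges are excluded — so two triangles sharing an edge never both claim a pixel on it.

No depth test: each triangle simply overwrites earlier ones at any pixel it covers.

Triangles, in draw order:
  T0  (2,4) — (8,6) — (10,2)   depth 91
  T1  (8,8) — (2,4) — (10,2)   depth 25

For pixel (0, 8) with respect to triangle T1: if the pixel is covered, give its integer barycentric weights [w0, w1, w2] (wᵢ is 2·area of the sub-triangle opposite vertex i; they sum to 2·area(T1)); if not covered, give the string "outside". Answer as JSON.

T0:
  2·area = 28  (B↔C swapped to make it positive)
  edge (2, 4)→(10, 2): d=(8,-2) top-left  bias=+0
  edge (10, 2)→(8, 6): d=(-2,4) right/bottom  bias=-1
  edge (8, 6)→(2, 4): d=(-6,-2) top-left  bias=+0
    (3,1)@(7, 3): e=[2,10,16] → X
    (4,1)@(9, 3): e=[6,2,20] → X
    (2,2)@(5, 5): e=[14,14,0] → X  [on edge]
    (4,2)@(9, 5): e=[22,-2,8] → .
    (2,3)@(5, 7): e=[30,10,-12] → .
    (3,3)@(7, 7): e=[34,2,-8] → .
  covered (4 px):
    . . . . .
    . . . X X
    . . X X .
    . . . . .
    . . . . .
    . . . . .
    . . . . .
    . . . . .
    . . . . .
    . . . . .
    . . . . .
    . . . . .
T1:
  2·area = 44
  edge (8, 8)→(2, 4): d=(-6,-4) top-left  bias=+0
  edge (2, 4)→(10, 2): d=(8,-2) top-left  bias=+0
  edge (10, 2)→(8, 8): d=(-2,6) right/bottom  bias=-1
    (3,1)@(7, 3): e=[26,2,16] → X
    (4,1)@(9, 3): e=[34,6,4] → X
    (2,2)@(5, 5): e=[6,14,24] → X
    (4,2)@(9, 5): e=[22,22,0] → .  [on edge]
    (2,3)@(5, 7): e=[-6,30,20] → .
    (3,3)@(7, 7): e=[2,34,8] → X
    (4,3)@(9, 7): e=[10,38,-4] → .
    (3,4)@(7, 9): e=[-10,50,4] → .
    (3,5)@(7, 11): e=[-22,66,0] → .  [on edge]
    (2,8)@(5, 17): e=[-66,110,0] → .  [on edge]
    (1,11)@(3, 23): e=[-110,154,0] → .  [on edge]
  covered (5 px):
    . . . . .
    . . . X X
    . . X X .
    . . . X .
    . . . . .
    . . . . .
    . . . . .
    . . . . .
    . . . . .
    . . . . .
    . . . . .
    . . . . .

Result: "outside"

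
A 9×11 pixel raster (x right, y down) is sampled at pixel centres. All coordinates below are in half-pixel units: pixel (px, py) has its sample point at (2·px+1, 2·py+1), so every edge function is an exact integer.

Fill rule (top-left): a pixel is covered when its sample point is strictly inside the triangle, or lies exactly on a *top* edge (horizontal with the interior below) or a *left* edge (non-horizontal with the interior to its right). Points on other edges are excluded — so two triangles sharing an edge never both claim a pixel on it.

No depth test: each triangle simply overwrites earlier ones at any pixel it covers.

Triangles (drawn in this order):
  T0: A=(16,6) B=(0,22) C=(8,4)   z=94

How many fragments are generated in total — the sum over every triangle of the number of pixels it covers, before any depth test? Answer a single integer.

T0:
  2·area = 160
  edge (16, 6)→(0, 22): d=(-16,16) right/bottom  bias=-1
  edge (0, 22)→(8, 4): d=(8,-18) top-left  bias=+0
  edge (8, 4)→(16, 6): d=(8,2) right/bottom  bias=-1
    (4,2)@(9, 5): e=[128,26,6] → █
    (5,2)@(11, 5): e=[96,62,2] → █
    (6,2)@(13, 5): e=[64,98,-2] → ·
    (8,2)@(17, 5): e=[0,170,-10] → ·  [on edge]
    (3,3)@(7, 7): e=[128,6,26] → █
    (6,3)@(13, 7): e=[32,114,14] → █
    (7,3)@(15, 7): e=[0,150,10] → ·  [on edge]
    (3,4)@(7, 9): e=[96,22,42] → █
    (6,4)@(13, 9): e=[0,130,30] → ·  [on edge]
    (2,5)@(5, 11): e=[96,2,62] → █
    (5,5)@(11, 11): e=[0,110,50] → ·  [on edge]
    (2,6)@(5, 13): e=[64,18,78] → █
    (4,6)@(9, 13): e=[0,90,70] → ·  [on edge]
    (3,7)@(7, 15): e=[0,70,90] → ·  [on edge]
    (2,8)@(5, 17): e=[0,50,110] → ·  [on edge]
    (1,9)@(3, 19): e=[0,30,130] → ·  [on edge]
    (0,10)@(1, 21): e=[0,10,150] → ·  [on edge]
  covered (16 px):
    · · · · · · · · ·
    · · · · · · · · ·
    · · · · █ █ · · ·
    · · · █ █ █ █ · ·
    · · · █ █ █ · · ·
    · · █ █ █ · · · ·
    · · █ █ · · · · ·
    · · █ · · · · · ·
    · █ · · · · · · ·
    · · · · · · · · ·
    · · · · · · · · ·

Result: 16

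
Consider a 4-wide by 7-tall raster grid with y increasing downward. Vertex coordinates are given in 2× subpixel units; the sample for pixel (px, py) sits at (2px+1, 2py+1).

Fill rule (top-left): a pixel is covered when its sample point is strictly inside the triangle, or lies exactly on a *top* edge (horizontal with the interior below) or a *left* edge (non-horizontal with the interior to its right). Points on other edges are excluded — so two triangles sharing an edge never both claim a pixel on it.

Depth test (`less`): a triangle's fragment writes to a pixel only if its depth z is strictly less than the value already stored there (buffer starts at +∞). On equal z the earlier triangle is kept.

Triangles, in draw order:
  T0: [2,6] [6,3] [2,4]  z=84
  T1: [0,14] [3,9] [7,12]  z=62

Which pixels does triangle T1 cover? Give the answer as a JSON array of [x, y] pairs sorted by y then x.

T0:
  2·area = 8  (B↔C swapped to make it positive)
  edge (2, 6)→(2, 4): d=(0,-2) top-left  bias=+0
  edge (2, 4)→(6, 3): d=(4,-1) top-left  bias=+0
  edge (6, 3)→(2, 6): d=(-4,3) right/bottom  bias=-1
    (1,2)@(3, 5): e=[2,5,1] → █
    (2,2)@(5, 5): e=[6,7,-5] → ·
    (1,3)@(3, 7): e=[2,13,-7] → ·
  covered (1 px):
    · · · ·
    · · · ·
    · █ · ·
    · · · ·
    · · · ·
    · · · ·
    · · · ·
T1:
  2·area = 29
  edge (0, 14)→(3, 9): d=(3,-5) top-left  bias=+0
  edge (3, 9)→(7, 12): d=(4,3) right/bottom  bias=-1
  edge (7, 12)→(0, 14): d=(-7,2) right/bottom  bias=-1
    (1,4)@(3, 9): e=[0,0,29] → ·  [on edge]
    (1,5)@(3, 11): e=[6,8,15] → █
    (2,5)@(5, 11): e=[16,2,11] → █
    (3,5)@(7, 11): e=[26,-4,7] → ·
    (0,6)@(1, 13): e=[2,22,5] → █
    (2,6)@(5, 13): e=[22,10,-3] → ·
  covered (4 px):
    · · · ·
    · · · ·
    · · · ·
    · · · ·
    · · · ·
    · █ █ ·
    █ █ · ·

Answer: [[1,5],[2,5],[0,6],[1,6]]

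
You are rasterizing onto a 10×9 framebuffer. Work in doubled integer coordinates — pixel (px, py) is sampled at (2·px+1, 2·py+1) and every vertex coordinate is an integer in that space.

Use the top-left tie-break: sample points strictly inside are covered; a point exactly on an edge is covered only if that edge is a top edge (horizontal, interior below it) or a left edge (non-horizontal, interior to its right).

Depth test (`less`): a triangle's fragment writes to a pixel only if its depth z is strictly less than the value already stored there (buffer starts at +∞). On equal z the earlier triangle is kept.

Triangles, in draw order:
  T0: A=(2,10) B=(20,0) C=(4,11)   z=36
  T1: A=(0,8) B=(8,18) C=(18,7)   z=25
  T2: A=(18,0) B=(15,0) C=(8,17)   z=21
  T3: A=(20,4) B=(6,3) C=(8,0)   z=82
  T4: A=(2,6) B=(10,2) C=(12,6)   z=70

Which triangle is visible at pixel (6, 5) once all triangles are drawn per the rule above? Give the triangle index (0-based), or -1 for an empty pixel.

T0:
  2·area = 38
  edge (2, 10)→(20, 0): d=(18,-10) top-left  bias=+0
  edge (20, 0)→(4, 11): d=(-16,11) right/bottom  bias=-1
  edge (4, 11)→(2, 10): d=(-2,-1) top-left  bias=+0
    (7,1)@(15, 3): e=[4,7,27] → X
    (8,1)@(17, 3): e=[24,-15,29] → .
    (5,2)@(11, 5): e=[0,19,19] → X  [on edge]
    (6,2)@(13, 5): e=[20,-3,21] → .
    (7,2)@(15, 5): e=[40,-25,23] → .
    (4,3)@(9, 7): e=[16,9,13] → X
    (5,3)@(11, 7): e=[36,-13,15] → .
    (2,4)@(5, 9): e=[12,21,5] → X
    (3,4)@(7, 9): e=[32,-1,7] → .
    (4,4)@(9, 9): e=[52,-23,9] → .
    (2,5)@(5, 11): e=[48,-11,1] → .
  covered (4 px):
    . . . . . . . . . .
    . . . . . . . X . .
    . . . . . X . . . .
    . . . . X . . . . .
    . . X . . . . . . .
    . . . . . . . . . .
    . . . . . . . . . .
    . . . . . . . . . .
    . . . . . . . . . .
T1:
  2·area = 188  (B↔C swapped to make it positive)
  edge (0, 8)→(18, 7): d=(18,-1) top-left  bias=+0
  edge (18, 7)→(8, 18): d=(-10,11) right/bottom  bias=-1
  edge (8, 18)→(0, 8): d=(-8,-10) top-left  bias=+0
    (0,4)@(1, 9): e=[19,167,2] → X
    (1,4)@(3, 9): e=[21,145,22] → X
    (2,4)@(5, 9): e=[23,123,42] → X
    (3,4)@(7, 9): e=[25,101,62] → X
    (4,4)@(9, 9): e=[27,79,82] → X
    (5,4)@(11, 9): e=[29,57,102] → X
    (6,4)@(13, 9): e=[31,35,122] → X
    (7,4)@(15, 9): e=[33,13,142] → X
    (8,4)@(17, 9): e=[35,-9,162] → .
    (0,5)@(1, 11): e=[55,147,-14] → .
    (1,5)@(3, 11): e=[57,125,6] → X
    (7,5)@(15, 11): e=[69,-7,126] → .
  covered (20 px):
    . . . . . . . . . .
    . . . . . . . . . .
    . . . . . . . . . .
    . . . . . . . . . .
    X X X X X X X X . .
    . X X X X X X . . .
    . . X X X X . . . .
    . . . X X . . . . .
    . . . . . . . . . .
T2:
  2·area = 51  (B↔C swapped to make it positive)
  edge (18, 0)→(8, 17): d=(-10,17) right/bottom  bias=-1
  edge (8, 17)→(15, 0): d=(7,-17) top-left  bias=+0
  edge (15, 0)→(18, 0): d=(3,0) top-left  bias=+0
    (7,0)@(15, 1): e=[41,7,3] → X
    (8,0)@(17, 1): e=[7,41,3] → X
    (9,0)@(19, 1): e=[-27,75,3] → .
    (7,1)@(15, 3): e=[21,21,9] → X
    (8,1)@(17, 3): e=[-13,55,9] → .
    (6,2)@(13, 5): e=[35,1,15] → X
    (8,2)@(17, 5): e=[-33,69,15] → .
    (6,3)@(13, 7): e=[15,15,21] → X
    (7,3)@(15, 7): e=[-19,49,21] → .
    (6,4)@(13, 9): e=[-5,29,27] → .
    (5,5)@(11, 11): e=[9,9,33] → X
    (6,5)@(13, 11): e=[-25,43,33] → .
  covered (8 px):
    . . . . . . . X X .
    . . . . . . . X . .
    . . . . . . X X . .
    . . . . . . X . . .
    . . . . . . . . . .
    . . . . . X . . . .
    . . . . . . . . . .
    . . . . X . . . . .
    . . . . . . . . . .
T3:
  2·area = 44
  edge (20, 4)→(6, 3): d=(-14,-1) top-left  bias=+0
  edge (6, 3)→(8, 0): d=(2,-3) top-left  bias=+0
  edge (8, 0)→(20, 4): d=(12,4) right/bottom  bias=-1
    (4,0)@(9, 1): e=[31,5,8] → X
    (5,0)@(11, 1): e=[33,11,0] → .  [on edge]
    (3,1)@(7, 3): e=[1,3,40] → X
    (5,1)@(11, 3): e=[5,15,24] → X
    (6,1)@(13, 3): e=[7,21,16] → X
    (7,1)@(15, 3): e=[9,27,8] → X
    (8,1)@(17, 3): e=[11,33,0] → .  [on edge]
    (3,2)@(7, 5): e=[-27,7,64] → .
    (4,2)@(9, 5): e=[-25,13,56] → .
    (5,2)@(11, 5): e=[-23,19,48] → .
    (6,2)@(13, 5): e=[-21,25,40] → .
    (7,2)@(15, 5): e=[-19,31,32] → .
  covered (6 px):
    . . . . X . . . . .
    . . . X X X X X . .
    . . . . . . . . . .
    . . . . . . . . . .
    . . . . . . . . . .
    . . . . . . . . . .
    . . . . . . . . . .
    . . . . . . . . . .
    . . . . . . . . . .
T4:
  2·area = 40
  edge (2, 6)→(10, 2): d=(8,-4) top-left  bias=+0
  edge (10, 2)→(12, 6): d=(2,4) right/bottom  bias=-1
  edge (12, 6)→(2, 6): d=(-10,0) right/bottom  bias=-1
    (4,1)@(9, 3): e=[4,6,30] → X
    (5,1)@(11, 3): e=[12,-2,30] → .
    (2,2)@(5, 5): e=[4,26,10] → X
    (3,2)@(7, 5): e=[12,18,10] → X
    (5,2)@(11, 5): e=[28,2,10] → X
    (6,2)@(13, 5): e=[36,-6,10] → .
    (2,3)@(5, 7): e=[20,30,-10] → .
    (3,3)@(7, 7): e=[28,22,-10] → .
    (4,3)@(9, 7): e=[36,14,-10] → .
    (5,3)@(11, 7): e=[44,6,-10] → .
  covered (5 px):
    . . . . . . . . . .
    . . . . X . . . . .
    . . X X X X . . . .
    . . . . . . . . . .
    . . . . . . . . . .
    . . . . . . . . . .
    . . . . . . . . . .
    . . . . . . . . . .
    . . . . . . . . . .

Z-buffer (winner per pixel, '.' = empty):
  . . . . 3 . . 2 2 .
  . . . 3 4 3 3 2 . .
  . . 4 4 4 0 2 2 . .
  . . . . 0 . 2 . . .
  1 1 1 1 1 1 1 1 . .
  . 1 1 1 1 2 1 . . .
  . . 1 1 1 1 . . . .
  . . . 1 2 . . . . .
  . . . . . . . . . .

Answer: 1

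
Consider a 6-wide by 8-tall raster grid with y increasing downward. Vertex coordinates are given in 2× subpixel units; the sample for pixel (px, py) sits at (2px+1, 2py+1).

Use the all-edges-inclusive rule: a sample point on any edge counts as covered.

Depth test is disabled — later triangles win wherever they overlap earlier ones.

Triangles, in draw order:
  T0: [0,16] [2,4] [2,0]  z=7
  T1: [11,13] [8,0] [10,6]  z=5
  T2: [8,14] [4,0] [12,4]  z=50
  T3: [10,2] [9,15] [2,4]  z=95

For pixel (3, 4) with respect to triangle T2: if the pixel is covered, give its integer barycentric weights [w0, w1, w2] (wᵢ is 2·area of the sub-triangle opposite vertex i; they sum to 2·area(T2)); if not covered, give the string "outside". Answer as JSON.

T0:
  2·area = 8  (B↔C swapped to make it positive)
  edge (0, 16)→(2, 0): d=(2,-16) inclusive
  edge (2, 0)→(2, 4): d=(0,4) inclusive
  edge (2, 4)→(0, 16): d=(-2,12) inclusive
    (0,4)@(1, 9): e=[2,4,2] → █
    (1,4)@(3, 9): e=[34,-4,-22] → ·
    (0,5)@(1, 11): e=[6,4,-2] → ·
  covered (1 px):
    · · · · · ·
    · · · · · ·
    · · · · · ·
    · · · · · ·
    █ · · · · ·
    · · · · · ·
    · · · · · ·
    · · · · · ·
T1:
  2·area = 8
  edge (11, 13)→(8, 0): d=(-3,-13) inclusive
  edge (8, 0)→(10, 6): d=(2,6) inclusive
  edge (10, 6)→(11, 13): d=(1,7) inclusive
    (4,1)@(9, 3): e=[4,0,4] → █  [on edge]
    (5,1)@(11, 3): e=[30,-12,-10] → ·
    (4,2)@(9, 5): e=[-2,4,6] → ·
    (5,4)@(11, 9): e=[12,0,-4] → ·  [on edge]
    (5,6)@(11, 13): e=[0,8,0] → █  [on edge]
    (5,7)@(11, 15): e=[-6,12,2] → ·
  covered (2 px):
    · · · · · ·
    · · · · █ ·
    · · · · · ·
    · · · · · ·
    · · · · · ·
    · · · · · ·
    · · · · · █
    · · · · · ·
T2:
  2·area = 96
  edge (8, 14)→(4, 0): d=(-4,-14) inclusive
  edge (4, 0)→(12, 4): d=(8,4) inclusive
  edge (12, 4)→(8, 14): d=(-4,10) inclusive
    (2,0)@(5, 1): e=[10,4,82] → █
    (3,0)@(7, 1): e=[38,-4,62] → ·
    (2,1)@(5, 3): e=[2,20,74] → █
    (3,1)@(7, 3): e=[30,12,54] → █
    (4,1)@(9, 3): e=[58,4,34] → █
    (5,1)@(11, 3): e=[86,-4,14] → ·
    (2,2)@(5, 5): e=[-6,36,66] → ·
    (3,2)@(7, 5): e=[22,28,46] → █
    (5,2)@(11, 5): e=[78,12,6] → █
    (3,3)@(7, 7): e=[14,44,38] → █
    (5,3)@(11, 7): e=[70,28,-2] → ·
    (3,4)@(7, 9): e=[6,60,30] → █
  covered (12 px):
    · · █ · · ·
    · · █ █ █ ·
    · · · █ █ █
    · · · █ █ ·
    · · · █ █ ·
    · · · · █ ·
    · · · · · ·
    · · · · · ·
T3:
  2·area = 102
  edge (10, 2)→(9, 15): d=(-1,13) inclusive
  edge (9, 15)→(2, 4): d=(-7,-11) inclusive
  edge (2, 4)→(10, 2): d=(8,-2) inclusive
    (3,1)@(7, 3): e=[38,62,2] → █
    (4,1)@(9, 3): e=[12,84,6] → █
    (5,1)@(11, 3): e=[-14,106,10] → ·
    (1,2)@(3, 5): e=[88,4,10] → █
    (2,2)@(5, 5): e=[62,26,14] → █
    (5,2)@(11, 5): e=[-16,92,26] → ·
    (1,3)@(3, 7): e=[86,-10,26] → ·
    (2,3)@(5, 7): e=[60,12,30] → █
    (5,3)@(11, 7): e=[-18,78,42] → ·
    (2,4)@(5, 9): e=[58,-2,46] → ·
    (3,4)@(7, 9): e=[32,20,50] → █
    (5,4)@(11, 9): e=[-20,64,58] → ·
    (4,7)@(9, 15): e=[0,0,102] → █  [on edge]
  covered (15 px):
    · · · · · ·
    · · · █ █ ·
    · █ █ █ █ ·
    · · █ █ █ ·
    · · · █ █ ·
    · · · █ █ ·
    · · · · █ ·
    · · · · █ ·

Answer: [60,30,6]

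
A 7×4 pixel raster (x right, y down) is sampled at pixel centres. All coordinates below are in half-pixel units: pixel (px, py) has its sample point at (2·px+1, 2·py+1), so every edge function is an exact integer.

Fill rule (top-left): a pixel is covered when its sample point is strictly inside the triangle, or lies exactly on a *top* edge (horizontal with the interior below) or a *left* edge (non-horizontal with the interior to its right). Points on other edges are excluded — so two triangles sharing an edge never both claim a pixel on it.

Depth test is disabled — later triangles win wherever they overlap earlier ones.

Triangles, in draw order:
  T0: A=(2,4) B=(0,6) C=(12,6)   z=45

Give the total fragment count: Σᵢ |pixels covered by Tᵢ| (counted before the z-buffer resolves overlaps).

T0:
  2·area = 24  (B↔C swapped to make it positive)
  edge (2, 4)→(12, 6): d=(10,2) right/bottom  bias=-1
  edge (12, 6)→(0, 6): d=(-12,0) right/bottom  bias=-1
  edge (0, 6)→(2, 4): d=(2,-2) top-left  bias=+0
    (2,0)@(5, 1): e=[-36,60,0] → ·  [on edge]
    (1,1)@(3, 3): e=[-12,36,0] → ·  [on edge]
    (0,2)@(1, 5): e=[12,12,0] → #  [on edge]
    (1,2)@(3, 5): e=[8,12,4] → #
    (2,2)@(5, 5): e=[4,12,8] → #
    (3,2)@(7, 5): e=[0,12,12] → ·  [on edge]
    (0,3)@(1, 7): e=[32,-12,4] → ·
    (1,3)@(3, 7): e=[28,-12,8] → ·
    (2,3)@(5, 7): e=[24,-12,12] → ·
  covered (3 px):
    · · · · · · ·
    · · · · · · ·
    # # # · · · ·
    · · · · · · ·

Result: 3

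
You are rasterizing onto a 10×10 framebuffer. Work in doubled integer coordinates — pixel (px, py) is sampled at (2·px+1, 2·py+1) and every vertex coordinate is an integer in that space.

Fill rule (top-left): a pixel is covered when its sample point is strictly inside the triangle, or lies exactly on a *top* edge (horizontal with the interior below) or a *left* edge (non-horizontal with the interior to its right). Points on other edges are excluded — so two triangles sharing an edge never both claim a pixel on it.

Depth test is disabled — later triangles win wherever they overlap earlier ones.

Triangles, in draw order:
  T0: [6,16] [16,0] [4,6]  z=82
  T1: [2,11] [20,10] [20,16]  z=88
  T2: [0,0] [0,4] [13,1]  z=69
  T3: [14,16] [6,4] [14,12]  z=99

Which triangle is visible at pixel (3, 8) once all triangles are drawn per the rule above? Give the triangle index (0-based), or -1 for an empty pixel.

T0:
  2·area = 132  (B↔C swapped to make it positive)
  edge (6, 16)→(4, 6): d=(-2,-10) top-left  bias=+0
  edge (4, 6)→(16, 0): d=(12,-6) top-left  bias=+0
  edge (16, 0)→(6, 16): d=(-10,16) right/bottom  bias=-1
    (1,0)@(3, 1): e=[0,-66,198] → ·  [on edge]
    (7,0)@(15, 1): e=[120,6,6] → #
    (8,0)@(17, 1): e=[140,18,-26] → ·
    (5,1)@(11, 3): e=[76,6,50] → #
    (6,1)@(13, 3): e=[96,18,18] → #
    (7,1)@(15, 3): e=[116,30,-14] → ·
    (3,2)@(7, 5): e=[32,6,94] → #
    (4,2)@(9, 5): e=[52,18,62] → #
    (6,2)@(13, 5): e=[92,42,-2] → ·
    (2,3)@(5, 7): e=[8,18,106] → #
    (6,3)@(13, 7): e=[88,66,-22] → ·
    (2,4)@(5, 9): e=[4,42,86] → #
    (2,5)@(5, 11): e=[0,66,66] → #  [on edge]
  covered (17 px):
    · · · · · · · # · ·
    · · · · · # # · · ·
    · · · # # # · · · ·
    · · # # # # · · · ·
    · · # # # · · · · ·
    · · # # # · · · · ·
    · · · # · · · · · ·
    · · · · · · · · · ·
    · · · · · · · · · ·
    · · · · · · · · · ·
T1:
  2·area = 108
  edge (2, 11)→(20, 10): d=(18,-1) top-left  bias=+0
  edge (20, 10)→(20, 16): d=(0,6) right/bottom  bias=-1
  edge (20, 16)→(2, 11): d=(-18,-5) top-left  bias=+0
    (1,5)@(3, 11): e=[1,102,5] → #
    (2,5)@(5, 11): e=[3,90,15] → #
    (3,5)@(7, 11): e=[5,78,25] → #
    (4,5)@(9, 11): e=[7,66,35] → #
    (5,5)@(11, 11): e=[9,54,45] → #
    (6,5)@(13, 11): e=[11,42,55] → #
    (7,5)@(15, 11): e=[13,30,65] → #
    (8,5)@(17, 11): e=[15,18,75] → #
    (9,5)@(19, 11): e=[17,6,85] → #
    (1,6)@(3, 13): e=[37,102,-31] → ·
    (2,6)@(5, 13): e=[39,90,-21] → ·
    (3,6)@(7, 13): e=[41,78,-11] → ·
  covered (16 px):
    · · · · · · · · · ·
    · · · · · · · · · ·
    · · · · · · · · · ·
    · · · · · · · · · ·
    · · · · · · · · · ·
    · # # # # # # # # #
    · · · · · # # # # #
    · · · · · · · · # #
    · · · · · · · · · ·
    · · · · · · · · · ·
T2:
  2·area = 52  (B↔C swapped to make it positive)
  edge (0, 0)→(13, 1): d=(13,1) right/bottom  bias=-1
  edge (13, 1)→(0, 4): d=(-13,3) right/bottom  bias=-1
  edge (0, 4)→(0, 0): d=(0,-4) top-left  bias=+0
    (0,0)@(1, 1): e=[12,36,4] → #
    (1,0)@(3, 1): e=[10,30,12] → #
    (2,0)@(5, 1): e=[8,24,20] → #
    (3,0)@(7, 1): e=[6,18,28] → #
    (4,0)@(9, 1): e=[4,12,36] → #
    (5,0)@(11, 1): e=[2,6,44] → #
    (6,0)@(13, 1): e=[0,0,52] → ·  [on edge]
    (0,1)@(1, 3): e=[38,10,4] → #
    (2,1)@(5, 3): e=[34,-2,20] → ·
    (3,1)@(7, 3): e=[32,-8,28] → ·
    (4,1)@(9, 3): e=[30,-14,36] → ·
    (5,1)@(11, 3): e=[28,-20,44] → ·
  covered (8 px):
    # # # # # # · · · ·
    # # · · · · · · · ·
    · · · · · · · · · ·
    · · · · · · · · · ·
    · · · · · · · · · ·
    · · · · · · · · · ·
    · · · · · · · · · ·
    · · · · · · · · · ·
    · · · · · · · · · ·
    · · · · · · · · · ·
T3:
  2·area = 32
  edge (14, 16)→(6, 4): d=(-8,-12) top-left  bias=+0
  edge (6, 4)→(14, 12): d=(8,8) right/bottom  bias=-1
  edge (14, 12)→(14, 16): d=(0,4) right/bottom  bias=-1
    (1,0)@(3, 1): e=[-12,0,44] → ·  [on edge]
    (2,1)@(5, 3): e=[-4,0,36] → ·  [on edge]
    (3,2)@(7, 5): e=[4,0,28] → ·  [on edge]
    (4,3)@(9, 7): e=[12,0,20] → ·  [on edge]
    (5,4)@(11, 9): e=[20,0,12] → ·  [on edge]
    (5,5)@(11, 11): e=[4,16,12] → #
    (6,5)@(13, 11): e=[28,0,4] → ·  [on edge]
    (5,6)@(11, 13): e=[-12,32,12] → ·
    (6,6)@(13, 13): e=[12,16,4] → #
    (7,6)@(15, 13): e=[36,0,-4] → ·  [on edge]
    (6,7)@(13, 15): e=[-4,32,4] → ·
    (8,7)@(17, 15): e=[44,0,-12] → ·  [on edge]
    (9,8)@(19, 17): e=[52,0,-20] → ·  [on edge]
  covered (2 px):
    · · · · · · · · · ·
    · · · · · · · · · ·
    · · · · · · · · · ·
    · · · · · · · · · ·
    · · · · · · · · · ·
    · · · · · # · · · ·
    · · · · · · # · · ·
    · · · · · · · · · ·
    · · · · · · · · · ·
    · · · · · · · · · ·

Z-buffer (winner per pixel, '.' = empty):
  2 2 2 2 2 2 . 0 . .
  2 2 . . . 0 0 . . .
  . . . 0 0 0 . . . .
  . . 0 0 0 0 . . . .
  . . 0 0 0 . . . . .
  . 1 1 1 1 3 1 1 1 1
  . . . 0 . 1 3 1 1 1
  . . . . . . . . 1 1
  . . . . . . . . . .
  . . . . . . . . . .

Result: -1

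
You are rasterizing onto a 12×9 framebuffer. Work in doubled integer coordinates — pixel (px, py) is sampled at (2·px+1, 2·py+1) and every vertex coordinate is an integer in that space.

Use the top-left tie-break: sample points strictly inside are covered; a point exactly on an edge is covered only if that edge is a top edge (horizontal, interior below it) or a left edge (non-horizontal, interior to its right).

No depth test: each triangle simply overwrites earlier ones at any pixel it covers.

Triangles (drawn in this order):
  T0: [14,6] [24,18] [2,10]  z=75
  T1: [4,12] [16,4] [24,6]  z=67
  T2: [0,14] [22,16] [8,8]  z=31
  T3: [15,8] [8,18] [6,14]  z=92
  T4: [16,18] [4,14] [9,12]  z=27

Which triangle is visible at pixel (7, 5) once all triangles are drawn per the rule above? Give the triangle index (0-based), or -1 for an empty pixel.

T0:
  2·area = 184
  edge (14, 6)→(24, 18): d=(10,12) right/bottom  bias=-1
  edge (24, 18)→(2, 10): d=(-22,-8) top-left  bias=+0
  edge (2, 10)→(14, 6): d=(12,-4) top-left  bias=+0
    (11,1)@(23, 3): e=[-138,322,0] → ·  [on edge]
    (8,2)@(17, 5): e=[-46,230,0] → ·  [on edge]
    (5,3)@(11, 7): e=[46,138,0] → #  [on edge]
    (6,3)@(13, 7): e=[22,154,8] → #
    (7,3)@(15, 7): e=[-2,170,16] → ·
    (2,4)@(5, 9): e=[138,46,0] → #  [on edge]
    (3,4)@(7, 9): e=[114,62,8] → #
    (4,4)@(9, 9): e=[90,78,16] → #
    (7,4)@(15, 9): e=[18,126,40] → #
    (8,4)@(17, 9): e=[-6,142,48] → ·
    (2,5)@(5, 11): e=[158,2,24] → #
    (8,5)@(17, 11): e=[14,98,72] → #
  covered (24 px):
    · · · · · · · · · · · ·
    · · · · · · · · · · · ·
    · · · · · · · · · · · ·
    · · · · · # # · · · · ·
    · · # # # # # # · · · ·
    · · # # # # # # # · · ·
    · · · · · # # # # # · ·
    · · · · · · · · # # # ·
    · · · · · · · · · · · #
T1:
  2·area = 88
  edge (4, 12)→(16, 4): d=(12,-8) top-left  bias=+0
  edge (16, 4)→(24, 6): d=(8,2) right/bottom  bias=-1
  edge (24, 6)→(4, 12): d=(-20,6) right/bottom  bias=-1
    (7,2)@(15, 5): e=[4,10,74] → #
    (8,2)@(17, 5): e=[20,6,62] → #
    (9,2)@(19, 5): e=[36,2,50] → #
    (10,2)@(21, 5): e=[52,-2,38] → ·
    (6,3)@(13, 7): e=[12,30,46] → #
    (10,3)@(21, 7): e=[76,14,-2] → ·
    (4,4)@(9, 9): e=[4,54,30] → #
    (5,4)@(11, 9): e=[20,50,18] → #
    (7,4)@(15, 9): e=[52,42,-6] → ·
    (8,4)@(17, 9): e=[68,38,-18] → ·
    (9,4)@(19, 9): e=[84,34,-30] → ·
    (3,5)@(7, 11): e=[12,74,2] → #
  covered (11 px):
    · · · · · · · · · · · ·
    · · · · · · · · · · · ·
    · · · · · · · # # # · ·
    · · · · · · # # # # · ·
    · · · · # # # · · · · ·
    · · · # · · · · · · · ·
    · · · · · · · · · · · ·
    · · · · · · · · · · · ·
    · · · · · · · · · · · ·
T2:
  2·area = 148  (B↔C swapped to make it positive)
  edge (0, 14)→(8, 8): d=(8,-6) top-left  bias=+0
  edge (8, 8)→(22, 16): d=(14,8) right/bottom  bias=-1
  edge (22, 16)→(0, 14): d=(-22,-2) top-left  bias=+0
    (3,4)@(7, 9): e=[2,22,124] → #
    (4,4)@(9, 9): e=[14,6,128] → #
    (5,4)@(11, 9): e=[26,-10,132] → ·
    (2,5)@(5, 11): e=[6,66,76] → #
    (5,5)@(11, 11): e=[42,18,88] → #
    (6,5)@(13, 11): e=[54,2,92] → #
    (7,5)@(15, 11): e=[66,-14,96] → ·
    (1,6)@(3, 13): e=[10,110,28] → #
    (7,6)@(15, 13): e=[82,14,52] → #
    (8,6)@(17, 13): e=[94,-2,56] → ·
    (1,7)@(3, 15): e=[26,138,-16] → ·
    (2,7)@(5, 15): e=[38,122,-12] → ·
    (5,7)@(11, 15): e=[74,74,0] → #  [on edge]
  covered (19 px):
    · · · · · · · · · · · ·
    · · · · · · · · · · · ·
    · · · · · · · · · · · ·
    · · · · · · · · · · · ·
    · · · # # · · · · · · ·
    · · # # # # # · · · · ·
    · # # # # # # # · · · ·
    · · · · · # # # # # · ·
    · · · · · · · · · · · ·
T3:
  2·area = 48
  edge (15, 8)→(8, 18): d=(-7,10) right/bottom  bias=-1
  edge (8, 18)→(6, 14): d=(-2,-4) top-left  bias=+0
  edge (6, 14)→(15, 8): d=(9,-6) top-left  bias=+0
    (5,5)@(11, 11): e=[19,26,3] → #
    (6,5)@(13, 11): e=[-1,34,15] → ·
    (4,6)@(9, 13): e=[25,14,9] → #
    (6,6)@(13, 13): e=[-15,30,33] → ·
    (3,7)@(7, 15): e=[31,2,15] → #
    (5,7)@(11, 15): e=[-9,18,39] → ·
    (3,8)@(7, 17): e=[17,-2,33] → ·
    (4,8)@(9, 17): e=[-3,6,45] → ·
  covered (5 px):
    · · · · · · · · · · · ·
    · · · · · · · · · · · ·
    · · · · · · · · · · · ·
    · · · · · · · · · · · ·
    · · · · · · · · · · · ·
    · · · · · # · · · · · ·
    · · · · # # · · · · · ·
    · · · # # · · · · · · ·
    · · · · · · · · · · · ·
T4:
  2·area = 44
  edge (16, 18)→(4, 14): d=(-12,-4) top-left  bias=+0
  edge (4, 14)→(9, 12): d=(5,-2) top-left  bias=+0
  edge (9, 12)→(16, 18): d=(7,6) right/bottom  bias=-1
    (0,6)@(1, 13): e=[0,-11,55] → ·  [on edge]
    (3,6)@(7, 13): e=[24,1,19] → #
    (4,6)@(9, 13): e=[32,5,7] → #
    (5,6)@(11, 13): e=[40,9,-5] → ·
    (3,7)@(7, 15): e=[0,11,33] → #  [on edge]
    (5,7)@(11, 15): e=[16,19,9] → #
    (6,7)@(13, 15): e=[24,23,-3] → ·
    (3,8)@(7, 17): e=[-24,21,47] → ·
    (4,8)@(9, 17): e=[-16,25,35] → ·
    (5,8)@(11, 17): e=[-8,29,23] → ·
    (6,8)@(13, 17): e=[0,33,11] → #  [on edge]
    (7,8)@(15, 17): e=[8,37,-1] → ·
  covered (6 px):
    · · · · · · · · · · · ·
    · · · · · · · · · · · ·
    · · · · · · · · · · · ·
    · · · · · · · · · · · ·
    · · · · · · · · · · · ·
    · · · · · · · · · · · ·
    · · · # # · · · · · · ·
    · · · # # # · · · · · ·
    · · · · · · # · · · · ·

Z-buffer (winner per pixel, '.' = empty):
  . . . . . . . . . . . .
  . . . . . . . . . . . .
  . . . . . . . 1 1 1 . .
  . . . . . 0 1 1 1 1 . .
  . . 0 2 2 1 1 0 . . . .
  . . 2 2 2 3 2 0 0 . . .
  . 2 2 4 4 3 2 2 0 0 . .
  . . . 4 4 4 2 2 2 2 0 .
  . . . . . . 4 . . . . 0

Answer: 0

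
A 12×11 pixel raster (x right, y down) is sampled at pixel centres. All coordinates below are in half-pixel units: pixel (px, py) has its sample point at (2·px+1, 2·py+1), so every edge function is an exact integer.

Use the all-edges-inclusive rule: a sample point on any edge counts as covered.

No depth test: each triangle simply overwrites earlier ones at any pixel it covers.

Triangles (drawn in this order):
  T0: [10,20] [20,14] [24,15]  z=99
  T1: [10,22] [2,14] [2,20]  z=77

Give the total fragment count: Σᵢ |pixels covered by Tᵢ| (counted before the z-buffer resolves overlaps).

T0:
  2·area = 34
  edge (10, 20)→(20, 14): d=(10,-6) inclusive
  edge (20, 14)→(24, 15): d=(4,1) inclusive
  edge (24, 15)→(10, 20): d=(-14,5) inclusive
    (9,7)@(19, 15): e=[4,5,25] → X
    (10,7)@(21, 15): e=[16,3,15] → X
    (11,7)@(23, 15): e=[28,1,5] → X
    (7,8)@(15, 17): e=[0,17,17] → X  [on edge]
    (8,8)@(17, 17): e=[12,15,7] → X
    (9,8)@(19, 17): e=[24,13,-3] → .
    (10,8)@(21, 17): e=[36,11,-13] → .
    (11,8)@(23, 17): e=[48,9,-23] → .
    (7,9)@(15, 19): e=[20,25,-11] → .
    (8,9)@(17, 19): e=[32,23,-21] → .
  covered (5 px):
    . . . . . . . . . . . .
    . . . . . . . . . . . .
    . . . . . . . . . . . .
    . . . . . . . . . . . .
    . . . . . . . . . . . .
    . . . . . . . . . . . .
    . . . . . . . . . . . .
    . . . . . . . . . X X X
    . . . . . . . X X . . .
    . . . . . . . . . . . .
    . . . . . . . . . . . .
T1:
  2·area = 48  (B↔C swapped to make it positive)
  edge (10, 22)→(2, 20): d=(-8,-2) inclusive
  edge (2, 20)→(2, 14): d=(0,-6) inclusive
  edge (2, 14)→(10, 22): d=(8,8) inclusive
    (0,6)@(1, 13): e=[54,-6,0] → .  [on edge]
    (1,7)@(3, 15): e=[42,6,0] → X  [on edge]
    (2,7)@(5, 15): e=[46,18,-16] → .
    (1,8)@(3, 17): e=[26,6,16] → X
    (2,8)@(5, 17): e=[30,18,0] → X  [on edge]
    (3,8)@(7, 17): e=[34,30,-16] → .
    (1,9)@(3, 19): e=[10,6,32] → X
    (3,9)@(7, 19): e=[18,30,0] → X  [on edge]
    (4,9)@(9, 19): e=[22,42,-16] → .
    (1,10)@(3, 21): e=[-6,6,48] → .
    (2,10)@(5, 21): e=[-2,18,32] → .
    (3,10)@(7, 21): e=[2,30,16] → X
    (4,10)@(9, 21): e=[6,42,0] → X  [on edge]
  covered (8 px):
    . . . . . . . . . . . .
    . . . . . . . . . . . .
    . . . . . . . . . . . .
    . . . . . . . . . . . .
    . . . . . . . . . . . .
    . . . . . . . . . . . .
    . . . . . . . . . . . .
    . X . . . . . . . . . .
    . X X . . . . . . . . .
    . X X X . . . . . . . .
    . . . X X . . . . . . .

Result: 13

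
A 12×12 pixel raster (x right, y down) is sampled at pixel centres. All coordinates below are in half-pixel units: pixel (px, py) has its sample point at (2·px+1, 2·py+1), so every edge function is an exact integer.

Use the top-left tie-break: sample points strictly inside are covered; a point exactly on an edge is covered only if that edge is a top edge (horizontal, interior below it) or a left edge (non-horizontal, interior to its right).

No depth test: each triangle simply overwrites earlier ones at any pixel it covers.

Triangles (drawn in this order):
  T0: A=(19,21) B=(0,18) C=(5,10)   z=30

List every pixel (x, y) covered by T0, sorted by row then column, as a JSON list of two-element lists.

T0:
  2·area = 167
  edge (19, 21)→(0, 18): d=(-19,-3) top-left  bias=+0
  edge (0, 18)→(5, 10): d=(5,-8) top-left  bias=+0
  edge (5, 10)→(19, 21): d=(14,11) right/bottom  bias=-1
    (2,5)@(5, 11): e=[148,5,14] → █
    (3,5)@(7, 11): e=[154,21,-8] → ·
    (2,6)@(5, 13): e=[110,15,42] → █
    (3,6)@(7, 13): e=[116,31,20] → █
    (4,6)@(9, 13): e=[122,47,-2] → ·
    (1,7)@(3, 15): e=[66,9,92] → █
    (4,7)@(9, 15): e=[84,57,26] → █
    (5,7)@(11, 15): e=[90,73,4] → █
    (6,7)@(13, 15): e=[96,89,-18] → ·
    (0,8)@(1, 17): e=[22,3,142] → █
    (6,8)@(13, 17): e=[58,99,10] → █
    (7,8)@(15, 17): e=[64,115,-12] → ·
    (9,10)@(19, 21): e=[0,167,0] → ·  [on edge]
  covered (20 px):
    · · · · · · · · · · · ·
    · · · · · · · · · · · ·
    · · · · · · · · · · · ·
    · · · · · · · · · · · ·
    · · · · · · · · · · · ·
    · · █ · · · · · · · · ·
    · · █ █ · · · · · · · ·
    · █ █ █ █ █ · · · · · ·
    █ █ █ █ █ █ █ · · · · ·
    · · · █ █ █ █ █ · · · ·
    · · · · · · · · · · · ·
    · · · · · · · · · · · ·

Answer: [[2,5],[2,6],[3,6],[1,7],[2,7],[3,7],[4,7],[5,7],[0,8],[1,8],[2,8],[3,8],[4,8],[5,8],[6,8],[3,9],[4,9],[5,9],[6,9],[7,9]]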